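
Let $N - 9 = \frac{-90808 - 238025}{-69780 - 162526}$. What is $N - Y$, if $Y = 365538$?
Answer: $- \frac{84914251041}{232306} \approx -3.6553 \cdot 10^{5}$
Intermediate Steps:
$N = \frac{2419587}{232306}$ ($N = 9 + \frac{-90808 - 238025}{-69780 - 162526} = 9 - \frac{328833}{-232306} = 9 - - \frac{328833}{232306} = 9 + \frac{328833}{232306} = \frac{2419587}{232306} \approx 10.416$)
$N - Y = \frac{2419587}{232306} - 365538 = - \frac{84914251041}{232306}$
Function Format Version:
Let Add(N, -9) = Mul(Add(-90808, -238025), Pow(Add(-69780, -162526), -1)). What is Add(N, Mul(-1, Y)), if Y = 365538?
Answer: Rational(-84914251041, 232306) ≈ -3.6553e+5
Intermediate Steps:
N = Rational(2419587, 232306) (N = Add(9, Mul(Add(-90808, -238025), Pow(Add(-69780, -162526), -1))) = Add(9, Mul(-328833, Pow(-232306, -1))) = Add(9, Mul(-328833, Rational(-1, 232306))) = Add(9, Rational(328833, 232306)) = Rational(2419587, 232306) ≈ 10.416)
Add(N, Mul(-1, Y)) = Add(Rational(2419587, 232306), Mul(-1, 365538)) = Add(Rational(2419587, 232306), -365538) = Rational(-84914251041, 232306)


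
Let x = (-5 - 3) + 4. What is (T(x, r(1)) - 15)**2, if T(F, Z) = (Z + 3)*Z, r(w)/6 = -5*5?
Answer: 485541225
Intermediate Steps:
x = -4 (x = -8 + 4 = -4)
r(w) = -150 (r(w) = 6*(-5*5) = 6*(-25) = -150)
T(F, Z) = Z*(3 + Z) (T(F, Z) = (3 + Z)*Z = Z*(3 + Z))
(T(x, r(1)) - 15)**2 = (-150*(3 - 150) - 15)**2 = (-150*(-147) - 15)**2 = (22050 - 15)**2 = 22035**2 = 485541225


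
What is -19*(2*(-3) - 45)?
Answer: 969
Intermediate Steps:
-19*(2*(-3) - 45) = -19*(-6 - 45) = -19*(-51) = 969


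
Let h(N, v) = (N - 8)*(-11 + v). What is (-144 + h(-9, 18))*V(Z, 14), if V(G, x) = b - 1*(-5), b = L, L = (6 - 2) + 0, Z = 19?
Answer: -2367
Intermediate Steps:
h(N, v) = (-11 + v)*(-8 + N) (h(N, v) = (-8 + N)*(-11 + v) = (-11 + v)*(-8 + N))
L = 4 (L = 4 + 0 = 4)
b = 4
V(G, x) = 9 (V(G, x) = 4 - 1*(-5) = 4 + 5 = 9)
(-144 + h(-9, 18))*V(Z, 14) = (-144 + (88 - 11*(-9) - 8*18 - 9*18))*9 = (-144 + (88 + 99 - 144 - 162))*9 = (-144 - 119)*9 = -263*9 = -2367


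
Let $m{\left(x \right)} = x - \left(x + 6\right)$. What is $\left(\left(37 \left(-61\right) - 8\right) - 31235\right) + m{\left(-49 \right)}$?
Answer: $-33506$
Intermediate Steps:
$m{\left(x \right)} = -6$ ($m{\left(x \right)} = x - \left(6 + x\right) = -6$)
$\left(\left(37 \left(-61\right) - 8\right) - 31235\right) + m{\left(-49 \right)} = \left(\left(37 \left(-61\right) - 8\right) - 31235\right) - 6 = \left(\left(-2257 - 8\right) - 31235\right) - 6 = \left(-2265 - 31235\right) - 6 = -33500 - 6 = -33506$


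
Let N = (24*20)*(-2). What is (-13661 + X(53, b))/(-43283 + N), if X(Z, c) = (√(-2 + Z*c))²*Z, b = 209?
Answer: -573314/44243 ≈ -12.958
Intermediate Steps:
N = -960 (N = 480*(-2) = -960)
X(Z, c) = Z*(-2 + Z*c) (X(Z, c) = (-2 + Z*c)*Z = Z*(-2 + Z*c))
(-13661 + X(53, b))/(-43283 + N) = (-13661 + 53*(-2 + 53*209))/(-43283 - 960) = (-13661 + 53*(-2 + 11077))/(-44243) = (-13661 + 53*11075)*(-1/44243) = (-13661 + 586975)*(-1/44243) = 573314*(-1/44243) = -573314/44243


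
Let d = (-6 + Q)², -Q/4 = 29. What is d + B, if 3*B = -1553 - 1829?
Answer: 41270/3 ≈ 13757.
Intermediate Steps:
Q = -116 (Q = -4*29 = -116)
B = -3382/3 (B = (-1553 - 1829)/3 = (⅓)*(-3382) = -3382/3 ≈ -1127.3)
d = 14884 (d = (-6 - 116)² = (-122)² = 14884)
d + B = 14884 - 3382/3 = 41270/3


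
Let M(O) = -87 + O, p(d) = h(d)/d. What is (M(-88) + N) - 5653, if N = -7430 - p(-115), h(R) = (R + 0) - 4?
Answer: -1524789/115 ≈ -13259.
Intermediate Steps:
h(R) = -4 + R (h(R) = R - 4 = -4 + R)
p(d) = (-4 + d)/d
N = -854569/115 (N = -7430 - (-4 - 115)/(-115) = -7430 - (-1)*(-119)/115 = -7430 - 1*119/115 = -7430 - 119/115 = -854569/115 ≈ -7431.0)
(M(-88) + N) - 5653 = ((-87 - 88) - 854569/115) - 5653 = (-175 - 854569/115) - 5653 = -874694/115 - 5653 = -1524789/115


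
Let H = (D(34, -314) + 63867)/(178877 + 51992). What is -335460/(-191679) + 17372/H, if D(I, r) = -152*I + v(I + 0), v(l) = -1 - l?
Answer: 64064855184951/937054738 ≈ 68368.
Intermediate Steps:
D(I, r) = -1 - 153*I (D(I, r) = -152*I + (-1 - (I + 0)) = -152*I + (-1 - I) = -1 - 153*I)
H = 58664/230869 (H = ((-1 - 153*34) + 63867)/(178877 + 51992) = ((-1 - 5202) + 63867)/230869 = (-5203 + 63867)*(1/230869) = 58664*(1/230869) = 58664/230869 ≈ 0.25410)
-335460/(-191679) + 17372/H = -335460/(-191679) + 17372/(58664/230869) = -335460*(-1/191679) + 17372*(230869/58664) = 111820/63893 + 1002664067/14666 = 64064855184951/937054738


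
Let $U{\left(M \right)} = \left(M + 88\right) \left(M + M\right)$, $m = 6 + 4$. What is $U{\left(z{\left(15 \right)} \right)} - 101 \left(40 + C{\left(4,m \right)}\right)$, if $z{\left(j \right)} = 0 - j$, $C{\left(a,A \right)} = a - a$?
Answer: $-6230$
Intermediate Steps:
$m = 10$
$C{\left(a,A \right)} = 0$
$z{\left(j \right)} = - j$
$U{\left(M \right)} = 2 M \left(88 + M\right)$ ($U{\left(M \right)} = \left(88 + M\right) 2 M = 2 M \left(88 + M\right)$)
$U{\left(z{\left(15 \right)} \right)} - 101 \left(40 + C{\left(4,m \right)}\right) = 2 \left(\left(-1\right) 15\right) \left(88 - 15\right) - 101 \left(40 + 0\right) = 2 \left(-15\right) \left(88 - 15\right) - 4040 = 2 \left(-15\right) 73 - 4040 = -2190 - 4040 = -6230$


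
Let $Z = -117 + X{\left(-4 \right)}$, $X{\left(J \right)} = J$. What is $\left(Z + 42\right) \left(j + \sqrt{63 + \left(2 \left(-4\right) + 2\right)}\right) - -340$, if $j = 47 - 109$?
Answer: $5238 - 79 \sqrt{57} \approx 4641.6$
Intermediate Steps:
$Z = -121$ ($Z = -117 - 4 = -121$)
$j = -62$ ($j = 47 - 109 = -62$)
$\left(Z + 42\right) \left(j + \sqrt{63 + \left(2 \left(-4\right) + 2\right)}\right) - -340 = \left(-121 + 42\right) \left(-62 + \sqrt{63 + \left(2 \left(-4\right) + 2\right)}\right) - -340 = - 79 \left(-62 + \sqrt{63 + \left(-8 + 2\right)}\right) + 340 = - 79 \left(-62 + \sqrt{63 - 6}\right) + 340 = - 79 \left(-62 + \sqrt{57}\right) + 340 = \left(4898 - 79 \sqrt{57}\right) + 340 = 5238 - 79 \sqrt{57}$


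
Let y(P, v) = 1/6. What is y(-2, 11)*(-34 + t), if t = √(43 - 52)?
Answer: -17/3 + I/2 ≈ -5.6667 + 0.5*I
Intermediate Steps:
y(P, v) = ⅙
t = 3*I (t = √(-9) = 3*I ≈ 3.0*I)
y(-2, 11)*(-34 + t) = (-34 + 3*I)/6 = -17/3 + I/2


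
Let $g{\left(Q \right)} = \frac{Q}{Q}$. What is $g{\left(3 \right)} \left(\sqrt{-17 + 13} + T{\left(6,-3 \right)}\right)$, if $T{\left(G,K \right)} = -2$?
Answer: $-2 + 2 i \approx -2.0 + 2.0 i$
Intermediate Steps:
$g{\left(Q \right)} = 1$
$g{\left(3 \right)} \left(\sqrt{-17 + 13} + T{\left(6,-3 \right)}\right) = 1 \left(\sqrt{-17 + 13} - 2\right) = 1 \left(\sqrt{-4} - 2\right) = 1 \left(2 i - 2\right) = 1 \left(-2 + 2 i\right) = -2 + 2 i$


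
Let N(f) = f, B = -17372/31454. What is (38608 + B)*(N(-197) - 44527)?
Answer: -27155488354920/15727 ≈ -1.7267e+9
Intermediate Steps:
B = -8686/15727 (B = -17372*1/31454 = -8686/15727 ≈ -0.55230)
(38608 + B)*(N(-197) - 44527) = (38608 - 8686/15727)*(-197 - 44527) = (607179330/15727)*(-44724) = -27155488354920/15727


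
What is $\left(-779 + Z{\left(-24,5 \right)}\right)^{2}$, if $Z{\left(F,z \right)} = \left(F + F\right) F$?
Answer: $139129$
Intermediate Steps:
$Z{\left(F,z \right)} = 2 F^{2}$ ($Z{\left(F,z \right)} = 2 F F = 2 F^{2}$)
$\left(-779 + Z{\left(-24,5 \right)}\right)^{2} = \left(-779 + 2 \left(-24\right)^{2}\right)^{2} = \left(-779 + 2 \cdot 576\right)^{2} = \left(-779 + 1152\right)^{2} = 373^{2} = 139129$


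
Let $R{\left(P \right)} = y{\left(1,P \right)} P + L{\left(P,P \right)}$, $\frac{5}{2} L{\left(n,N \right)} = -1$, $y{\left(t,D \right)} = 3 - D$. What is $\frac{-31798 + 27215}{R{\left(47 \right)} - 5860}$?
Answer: $\frac{22915}{39642} \approx 0.57805$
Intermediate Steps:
$L{\left(n,N \right)} = - \frac{2}{5}$ ($L{\left(n,N \right)} = \frac{2}{5} \left(-1\right) = - \frac{2}{5}$)
$R{\left(P \right)} = - \frac{2}{5} + P \left(3 - P\right)$ ($R{\left(P \right)} = \left(3 - P\right) P - \frac{2}{5} = P \left(3 - P\right) - \frac{2}{5} = - \frac{2}{5} + P \left(3 - P\right)$)
$\frac{-31798 + 27215}{R{\left(47 \right)} - 5860} = \frac{-31798 + 27215}{\left(- \frac{2}{5} - 47^{2} + 3 \cdot 47\right) - 5860} = - \frac{4583}{\left(- \frac{2}{5} - 2209 + 141\right) - 5860} = - \frac{4583}{- \frac{10342}{5} - 5860} = - \frac{4583}{- \frac{39642}{5}} = \left(-4583\right) \left(- \frac{5}{39642}\right) = \frac{22915}{39642}$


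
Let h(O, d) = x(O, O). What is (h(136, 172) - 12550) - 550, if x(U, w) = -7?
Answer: -13107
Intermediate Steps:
h(O, d) = -7
(h(136, 172) - 12550) - 550 = (-7 - 12550) - 550 = -12557 - 550 = -13107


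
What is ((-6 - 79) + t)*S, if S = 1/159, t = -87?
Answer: -172/159 ≈ -1.0818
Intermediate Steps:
S = 1/159 ≈ 0.0062893
((-6 - 79) + t)*S = ((-6 - 79) - 87)*(1/159) = (-85 - 87)*(1/159) = -172*1/159 = -172/159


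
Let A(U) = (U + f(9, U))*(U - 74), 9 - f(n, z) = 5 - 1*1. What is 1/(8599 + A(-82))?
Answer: 1/20611 ≈ 4.8518e-5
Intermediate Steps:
f(n, z) = 5 (f(n, z) = 9 - (5 - 1*1) = 9 - (5 - 1) = 9 - 1*4 = 9 - 4 = 5)
A(U) = (-74 + U)*(5 + U) (A(U) = (U + 5)*(U - 74) = (5 + U)*(-74 + U) = (-74 + U)*(5 + U))
1/(8599 + A(-82)) = 1/(8599 + (-370 + (-82)² - 69*(-82))) = 1/(8599 + (-370 + 6724 + 5658)) = 1/(8599 + 12012) = 1/20611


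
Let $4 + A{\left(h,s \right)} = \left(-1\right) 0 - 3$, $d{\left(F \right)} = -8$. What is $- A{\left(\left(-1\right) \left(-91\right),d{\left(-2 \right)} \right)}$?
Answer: $7$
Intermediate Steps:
$A{\left(h,s \right)} = -7$ ($A{\left(h,s \right)} = -4 - 3 = -7$)
$- A{\left(\left(-1\right) \left(-91\right),d{\left(-2 \right)} \right)} = \left(-1\right) \left(-7\right) = 7$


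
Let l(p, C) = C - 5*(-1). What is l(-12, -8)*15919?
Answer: -47757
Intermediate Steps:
l(p, C) = 5 + C (l(p, C) = C + 5 = 5 + C)
l(-12, -8)*15919 = (5 - 8)*15919 = -3*15919 = -47757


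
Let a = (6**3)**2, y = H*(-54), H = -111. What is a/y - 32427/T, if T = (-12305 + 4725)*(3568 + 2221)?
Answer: 12638818359/1623582940 ≈ 7.7845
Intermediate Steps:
y = 5994 (y = -111*(-54) = 5994)
a = 46656 (a = 216**2 = 46656)
T = -43880620 (T = -7580*5789 = -43880620)
a/y - 32427/T = 46656/5994 - 32427/(-43880620) = 46656*(1/5994) - 32427*(-1/43880620) = 288/37 + 32427/43880620 = 12638818359/1623582940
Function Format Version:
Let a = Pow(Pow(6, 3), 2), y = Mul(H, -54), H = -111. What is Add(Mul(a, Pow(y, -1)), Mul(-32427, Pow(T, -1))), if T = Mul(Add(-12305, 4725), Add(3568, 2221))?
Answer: Rational(12638818359, 1623582940) ≈ 7.7845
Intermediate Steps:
y = 5994 (y = Mul(-111, -54) = 5994)
a = 46656 (a = Pow(216, 2) = 46656)
T = -43880620 (T = Mul(-7580, 5789) = -43880620)
Add(Mul(a, Pow(y, -1)), Mul(-32427, Pow(T, -1))) = Add(Mul(46656, Pow(5994, -1)), Mul(-32427, Pow(-43880620, -1))) = Add(Mul(46656, Rational(1, 5994)), Mul(-32427, Rational(-1, 43880620))) = Add(Rational(288, 37), Rational(32427, 43880620)) = Rational(12638818359, 1623582940)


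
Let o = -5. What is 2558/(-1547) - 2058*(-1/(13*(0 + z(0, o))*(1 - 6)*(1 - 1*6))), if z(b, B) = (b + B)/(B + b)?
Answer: 180952/38675 ≈ 4.6788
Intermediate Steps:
z(b, B) = 1 (z(b, B) = (B + b)/(B + b) = 1)
2558/(-1547) - 2058*(-1/(13*(0 + z(0, o))*(1 - 6)*(1 - 1*6))) = 2558/(-1547) - 2058*(-1/(13*(0 + 1)*(1 - 6)*(1 - 1*6))) = 2558*(-1/1547) - 2058*1/(65*(1 - 6)) = -2558/1547 - 2058/(-5*(-5)*(-13)) = -2558/1547 - 2058/(25*(-13)) = -2558/1547 - 2058/(-325) = -2558/1547 - 2058*(-1/325) = -2558/1547 + 2058/325 = 180952/38675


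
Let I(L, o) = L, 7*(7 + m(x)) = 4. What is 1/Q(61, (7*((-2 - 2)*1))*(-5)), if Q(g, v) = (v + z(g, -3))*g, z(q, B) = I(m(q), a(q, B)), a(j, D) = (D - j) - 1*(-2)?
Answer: 7/57035 ≈ 0.00012273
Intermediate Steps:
a(j, D) = 2 + D - j (a(j, D) = (D - j) + 2 = 2 + D - j)
m(x) = -45/7 (m(x) = -7 + (1/7)*4 = -7 + 4/7 = -45/7)
z(q, B) = -45/7
Q(g, v) = g*(-45/7 + v) (Q(g, v) = (v - 45/7)*g = (-45/7 + v)*g = g*(-45/7 + v))
1/Q(61, (7*((-2 - 2)*1))*(-5)) = 1/((1/7)*61*(-45 + 7*((7*((-2 - 2)*1))*(-5)))) = 1/((1/7)*61*(-45 + 7*((7*(-4*1))*(-5)))) = 1/((1/7)*61*(-45 + 7*((7*(-4))*(-5)))) = 1/((1/7)*61*(-45 + 7*(-28*(-5)))) = 1/((1/7)*61*(-45 + 7*140)) = 1/((1/7)*61*(-45 + 980)) = 1/((1/7)*61*935) = 1/(57035/7) = 7/57035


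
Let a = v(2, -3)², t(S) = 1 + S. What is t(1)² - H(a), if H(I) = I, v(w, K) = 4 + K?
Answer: 3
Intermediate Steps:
a = 1 (a = (4 - 3)² = 1² = 1)
t(1)² - H(a) = (1 + 1)² - 1*1 = 2² - 1 = 4 - 1 = 3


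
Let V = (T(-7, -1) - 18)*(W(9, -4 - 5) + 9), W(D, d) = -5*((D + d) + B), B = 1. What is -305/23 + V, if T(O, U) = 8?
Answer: -1225/23 ≈ -53.261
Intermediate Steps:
W(D, d) = -5 - 5*D - 5*d (W(D, d) = -5*((D + d) + 1) = -5*(1 + D + d) = -5 - 5*D - 5*d)
V = -40 (V = (8 - 18)*((-5 - 5*9 - 5*(-4 - 5)) + 9) = -10*((-5 - 45 - 5*(-9)) + 9) = -10*((-5 - 45 + 45) + 9) = -10*(-5 + 9) = -10*4 = -40)
-305/23 + V = -305/23 - 40 = -1225/23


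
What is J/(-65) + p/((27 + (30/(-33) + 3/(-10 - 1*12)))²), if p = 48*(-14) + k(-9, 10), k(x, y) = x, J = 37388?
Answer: -939341936/1630205 ≈ -576.21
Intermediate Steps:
p = -681 (p = 48*(-14) - 9 = -672 - 9 = -681)
J/(-65) + p/((27 + (30/(-33) + 3/(-10 - 1*12)))²) = 37388/(-65) - 681/(27 + (30/(-33) + 3/(-10 - 1*12)))² = 37388*(-1/65) - 681/(27 + (30*(-1/33) + 3/(-10 - 12)))² = -2876/5 - 681/(27 + (-10/11 + 3/(-22)))² = -2876/5 - 681/(27 + (-10/11 + 3*(-1/22)))² = -2876/5 - 681/(27 + (-10/11 - 3/22))² = -2876/5 - 681/(27 - 23/22)² = -2876/5 - 681/((571/22)²) = -2876/5 - 681/326041/484 = -2876/5 - 681*484/326041 = -2876/5 - 329604/326041 = -939341936/1630205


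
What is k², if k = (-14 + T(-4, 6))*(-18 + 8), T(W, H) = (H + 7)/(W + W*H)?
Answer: 4100625/196 ≈ 20922.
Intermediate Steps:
T(W, H) = (7 + H)/(W + H*W)
k = 2025/14 (k = (-14 + (7 + 6)/((-4)*(1 + 6)))*(-18 + 8) = (-14 - ¼*13/7)*(-10) = (-14 - ¼*⅐*13)*(-10) = (-14 - 13/28)*(-10) = -405/28*(-10) = 2025/14 ≈ 144.64)
k² = (2025/14)² = 4100625/196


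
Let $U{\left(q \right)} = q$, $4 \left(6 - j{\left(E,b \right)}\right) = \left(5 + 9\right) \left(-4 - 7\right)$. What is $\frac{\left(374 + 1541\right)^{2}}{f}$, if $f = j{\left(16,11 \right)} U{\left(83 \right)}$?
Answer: $\frac{7334450}{7387} \approx 992.89$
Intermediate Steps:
$j{\left(E,b \right)} = \frac{89}{2}$ ($j{\left(E,b \right)} = 6 - \frac{\left(5 + 9\right) \left(-4 - 7\right)}{4} = 6 - \frac{14 \left(-11\right)}{4} = 6 - - \frac{77}{2} = 6 + \frac{77}{2} = \frac{89}{2}$)
$f = \frac{7387}{2}$ ($f = \frac{89}{2} \cdot 83 = \frac{7387}{2} \approx 3693.5$)
$\frac{\left(374 + 1541\right)^{2}}{f} = \frac{\left(374 + 1541\right)^{2}}{\frac{7387}{2}} = 1915^{2} \cdot \frac{2}{7387} = 3667225 \cdot \frac{2}{7387} = \frac{7334450}{7387}$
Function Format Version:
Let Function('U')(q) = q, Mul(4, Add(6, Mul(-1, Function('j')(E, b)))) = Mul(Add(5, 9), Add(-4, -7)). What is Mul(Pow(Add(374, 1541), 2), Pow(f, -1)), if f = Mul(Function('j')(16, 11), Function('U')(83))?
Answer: Rational(7334450, 7387) ≈ 992.89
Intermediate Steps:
Function('j')(E, b) = Rational(89, 2) (Function('j')(E, b) = Add(6, Mul(Rational(-1, 4), Mul(Add(5, 9), Add(-4, -7)))) = Add(6, Mul(Rational(-1, 4), Mul(14, -11))) = Add(6, Mul(Rational(-1, 4), -154)) = Add(6, Rational(77, 2)) = Rational(89, 2))
f = Rational(7387, 2) (f = Mul(Rational(89, 2), 83) = Rational(7387, 2) ≈ 3693.5)
Mul(Pow(Add(374, 1541), 2), Pow(f, -1)) = Mul(Pow(Add(374, 1541), 2), Pow(Rational(7387, 2), -1)) = Mul(Pow(1915, 2), Rational(2, 7387)) = Mul(3667225, Rational(2, 7387)) = Rational(7334450, 7387)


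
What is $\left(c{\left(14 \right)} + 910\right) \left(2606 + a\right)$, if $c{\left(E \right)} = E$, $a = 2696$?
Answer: $4899048$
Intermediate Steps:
$\left(c{\left(14 \right)} + 910\right) \left(2606 + a\right) = \left(14 + 910\right) \left(2606 + 2696\right) = 924 \cdot 5302 = 4899048$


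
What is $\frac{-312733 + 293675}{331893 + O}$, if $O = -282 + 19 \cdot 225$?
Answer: $- \frac{9529}{167943} \approx -0.05674$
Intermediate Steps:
$O = 3993$ ($O = -282 + 4275 = 3993$)
$\frac{-312733 + 293675}{331893 + O} = \frac{-312733 + 293675}{331893 + 3993} = - \frac{19058}{335886} = \left(-19058\right) \frac{1}{335886} = - \frac{9529}{167943}$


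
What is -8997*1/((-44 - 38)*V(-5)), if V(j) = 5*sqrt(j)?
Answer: -8997*I*sqrt(5)/2050 ≈ -9.8136*I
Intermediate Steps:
-8997*1/((-44 - 38)*V(-5)) = -8997*(-I*sqrt(5)/(25*(-44 - 38))) = -8997*I*sqrt(5)/2050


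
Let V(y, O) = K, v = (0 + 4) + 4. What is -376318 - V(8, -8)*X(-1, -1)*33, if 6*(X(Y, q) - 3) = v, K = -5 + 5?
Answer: -376318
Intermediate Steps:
K = 0
v = 8 (v = 4 + 4 = 8)
V(y, O) = 0
X(Y, q) = 13/3 (X(Y, q) = 3 + (⅙)*8 = 3 + 4/3 = 13/3)
-376318 - V(8, -8)*X(-1, -1)*33 = -376318 - 0*(13/3)*33 = -376318 - 0*33 = -376318 - 1*0 = -376318 + 0 = -376318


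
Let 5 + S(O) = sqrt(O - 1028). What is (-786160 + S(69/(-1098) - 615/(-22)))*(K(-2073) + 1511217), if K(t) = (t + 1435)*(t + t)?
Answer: -3267588690225 + 1385455*I*sqrt(4052607834)/671 ≈ -3.2676e+12 + 1.3144e+8*I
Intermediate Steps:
S(O) = -5 + sqrt(-1028 + O) (S(O) = -5 + sqrt(O - 1028) = -5 + sqrt(-1028 + O))
K(t) = 2*t*(1435 + t) (K(t) = (1435 + t)*(2*t) = 2*t*(1435 + t))
(-786160 + S(69/(-1098) - 615/(-22)))*(K(-2073) + 1511217) = (-786160 + (-5 + sqrt(-1028 + (69/(-1098) - 615/(-22)))))*(2*(-2073)*(1435 - 2073) + 1511217) = (-786160 + (-5 + sqrt(-1028 + (69*(-1/1098) - 615*(-1/22)))))*(2*(-2073)*(-638) + 1511217) = (-786160 + (-5 + sqrt(-1028 + (-23/366 + 615/22))))*(2645148 + 1511217) = (-786160 + (-5 + sqrt(-1028 + 56146/2013)))*4156365 = (-786160 + (-5 + sqrt(-2013218/2013)))*4156365 = (-786160 + (-5 + I*sqrt(4052607834)/2013))*4156365 = (-786165 + I*sqrt(4052607834)/2013)*4156365 = -3267588690225 + 1385455*I*sqrt(4052607834)/671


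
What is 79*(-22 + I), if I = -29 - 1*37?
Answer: -6952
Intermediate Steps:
I = -66 (I = -29 - 37 = -66)
79*(-22 + I) = 79*(-22 - 66) = 79*(-88) = -6952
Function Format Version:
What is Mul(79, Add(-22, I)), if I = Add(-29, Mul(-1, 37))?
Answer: -6952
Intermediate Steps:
I = -66 (I = Add(-29, -37) = -66)
Mul(79, Add(-22, I)) = Mul(79, Add(-22, -66)) = Mul(79, -88) = -6952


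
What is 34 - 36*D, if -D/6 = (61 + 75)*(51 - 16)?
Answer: 1028194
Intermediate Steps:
D = -28560 (D = -6*(61 + 75)*(51 - 16) = -816*35 = -6*4760 = -28560)
34 - 36*D = 34 - 36*(-28560) = 34 + 1028160 = 1028194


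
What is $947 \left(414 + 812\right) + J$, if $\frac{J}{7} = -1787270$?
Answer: $-11349868$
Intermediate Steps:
$J = -12510890$ ($J = 7 \left(-1787270\right) = -12510890$)
$947 \left(414 + 812\right) + J = 947 \left(414 + 812\right) - 12510890 = 947 \cdot 1226 - 12510890 = 1161022 - 12510890 = -11349868$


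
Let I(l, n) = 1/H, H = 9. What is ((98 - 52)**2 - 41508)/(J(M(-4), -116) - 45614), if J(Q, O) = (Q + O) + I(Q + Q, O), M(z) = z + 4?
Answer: 354528/411569 ≈ 0.86141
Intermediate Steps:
I(l, n) = 1/9
M(z) = 4 + z
J(Q, O) = 1/9 + O + Q (J(Q, O) = (Q + O) + 1/9 = (O + Q) + 1/9 = 1/9 + O + Q)
((98 - 52)**2 - 41508)/(J(M(-4), -116) - 45614) = ((98 - 52)**2 - 41508)/((1/9 - 116 + (4 - 4)) - 45614) = (46**2 - 41508)/((1/9 - 116 + 0) - 45614) = (2116 - 41508)/(-1043/9 - 45614) = -39392/(-411569/9) = -39392*(-9/411569) = 354528/411569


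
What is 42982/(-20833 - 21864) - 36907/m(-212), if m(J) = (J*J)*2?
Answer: -5439384195/3837947936 ≈ -1.4173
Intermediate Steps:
m(J) = 2*J² (m(J) = J²*2 = 2*J²)
42982/(-20833 - 21864) - 36907/m(-212) = 42982/(-20833 - 21864) - 36907/(2*(-212)²) = 42982/(-42697) - 36907/(2*44944) = 42982*(-1/42697) - 36907/89888 = -42982/42697 - 36907*1/89888 = -42982/42697 - 36907/89888 = -5439384195/3837947936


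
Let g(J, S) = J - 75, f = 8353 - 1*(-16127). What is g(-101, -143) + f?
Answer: 24304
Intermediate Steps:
f = 24480 (f = 8353 + 16127 = 24480)
g(J, S) = -75 + J
g(-101, -143) + f = (-75 - 101) + 24480 = -176 + 24480 = 24304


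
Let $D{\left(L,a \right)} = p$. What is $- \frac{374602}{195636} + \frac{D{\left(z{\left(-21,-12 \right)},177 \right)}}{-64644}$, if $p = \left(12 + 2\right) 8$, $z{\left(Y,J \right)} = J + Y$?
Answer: $- \frac{336634485}{175648522} \approx -1.9165$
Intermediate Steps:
$p = 112$ ($p = 14 \cdot 8 = 112$)
$D{\left(L,a \right)} = 112$
$- \frac{374602}{195636} + \frac{D{\left(z{\left(-21,-12 \right)},177 \right)}}{-64644} = - \frac{374602}{195636} + \frac{112}{-64644} = \left(-374602\right) \frac{1}{195636} + 112 \left(- \frac{1}{64644}\right) = - \frac{187301}{97818} - \frac{28}{16161} = - \frac{336634485}{175648522}$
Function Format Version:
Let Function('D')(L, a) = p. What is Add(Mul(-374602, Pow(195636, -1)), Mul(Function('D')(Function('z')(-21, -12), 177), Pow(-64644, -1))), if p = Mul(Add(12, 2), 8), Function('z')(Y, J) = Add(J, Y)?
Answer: Rational(-336634485, 175648522) ≈ -1.9165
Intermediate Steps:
p = 112 (p = Mul(14, 8) = 112)
Function('D')(L, a) = 112
Add(Mul(-374602, Pow(195636, -1)), Mul(Function('D')(Function('z')(-21, -12), 177), Pow(-64644, -1))) = Add(Mul(-374602, Pow(195636, -1)), Mul(112, Pow(-64644, -1))) = Add(Mul(-374602, Rational(1, 195636)), Mul(112, Rational(-1, 64644))) = Add(Rational(-187301, 97818), Rational(-28, 16161)) = Rational(-336634485, 175648522)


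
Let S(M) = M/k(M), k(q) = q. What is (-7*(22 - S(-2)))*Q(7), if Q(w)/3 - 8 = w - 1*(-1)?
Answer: -7056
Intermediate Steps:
Q(w) = 27 + 3*w (Q(w) = 24 + 3*(w - 1*(-1)) = 24 + 3*(w + 1) = 24 + 3*(1 + w) = 24 + (3 + 3*w) = 27 + 3*w)
S(M) = 1 (S(M) = M/M = 1)
(-7*(22 - S(-2)))*Q(7) = (-7*(22 - 1*1))*(27 + 3*7) = (-7*(22 - 1))*(27 + 21) = -7*21*48 = -147*48 = -7056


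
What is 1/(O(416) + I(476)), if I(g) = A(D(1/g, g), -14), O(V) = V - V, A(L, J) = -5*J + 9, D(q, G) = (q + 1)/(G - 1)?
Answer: 1/79 ≈ 0.012658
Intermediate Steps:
D(q, G) = (1 + q)/(-1 + G)
A(L, J) = 9 - 5*J
O(V) = 0
I(g) = 79 (I(g) = 9 - 5*(-14) = 9 + 70 = 79)
1/(O(416) + I(476)) = 1/(0 + 79) = 1/79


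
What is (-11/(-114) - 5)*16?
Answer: -4472/57 ≈ -78.456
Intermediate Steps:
(-11/(-114) - 5)*16 = (-11*(-1/114) - 5)*16 = (11/114 - 5)*16 = -559/114*16 = -4472/57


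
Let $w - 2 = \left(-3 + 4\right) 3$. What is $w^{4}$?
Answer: $625$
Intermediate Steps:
$w = 5$ ($w = 2 + \left(-3 + 4\right) 3 = 2 + 1 \cdot 3 = 2 + 3 = 5$)
$w^{4} = 5^{4} = 625$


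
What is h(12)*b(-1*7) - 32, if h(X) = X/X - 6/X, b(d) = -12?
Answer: -38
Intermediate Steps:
h(X) = 1 - 6/X
h(12)*b(-1*7) - 32 = ((-6 + 12)/12)*(-12) - 32 = ((1/12)*6)*(-12) - 32 = (1/2)*(-12) - 32 = -6 - 32 = -38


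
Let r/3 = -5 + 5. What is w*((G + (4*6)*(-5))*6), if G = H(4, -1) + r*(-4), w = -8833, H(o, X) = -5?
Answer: 6624750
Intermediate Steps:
r = 0 (r = 3*(-5 + 5) = 3*0 = 0)
G = -5 (G = -5 + 0*(-4) = -5 + 0 = -5)
w*((G + (4*6)*(-5))*6) = -8833*(-5 + (4*6)*(-5))*6 = -8833*(-5 + 24*(-5))*6 = -8833*(-5 - 120)*6 = -(-1104125)*6 = -8833*(-750) = 6624750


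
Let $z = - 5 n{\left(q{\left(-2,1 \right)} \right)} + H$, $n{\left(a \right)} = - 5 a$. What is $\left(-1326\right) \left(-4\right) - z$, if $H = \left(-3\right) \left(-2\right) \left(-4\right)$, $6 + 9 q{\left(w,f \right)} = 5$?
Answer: $\frac{47977}{9} \approx 5330.8$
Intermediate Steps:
$q{\left(w,f \right)} = - \frac{1}{9}$ ($q{\left(w,f \right)} = - \frac{2}{3} + \frac{1}{9} \cdot 5 = - \frac{2}{3} + \frac{5}{9} = - \frac{1}{9}$)
$H = -24$ ($H = 6 \left(-4\right) = -24$)
$z = - \frac{241}{9}$ ($z = - 5 \left(\left(-5\right) \left(- \frac{1}{9}\right)\right) - 24 = \left(-5\right) \frac{5}{9} - 24 = - \frac{25}{9} - 24 = - \frac{241}{9} \approx -26.778$)
$\left(-1326\right) \left(-4\right) - z = \left(-1326\right) \left(-4\right) - - \frac{241}{9} = 5304 + \frac{241}{9} = \frac{47977}{9}$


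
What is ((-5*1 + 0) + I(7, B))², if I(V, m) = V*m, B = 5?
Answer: 900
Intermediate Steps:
((-5*1 + 0) + I(7, B))² = ((-5*1 + 0) + 7*5)² = ((-5 + 0) + 35)² = (-5 + 35)² = 30² = 900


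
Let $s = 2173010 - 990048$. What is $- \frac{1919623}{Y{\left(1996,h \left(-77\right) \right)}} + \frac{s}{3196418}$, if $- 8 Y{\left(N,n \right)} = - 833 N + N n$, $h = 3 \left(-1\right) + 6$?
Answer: $- \frac{2910939477099}{424273346812} \approx -6.861$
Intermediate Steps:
$h = 3$ ($h = -3 + 6 = 3$)
$Y{\left(N,n \right)} = \frac{833 N}{8} - \frac{N n}{8}$ ($Y{\left(N,n \right)} = - \frac{- 833 N + N n}{8} = \frac{833 N}{8} - \frac{N n}{8}$)
$s = 1182962$ ($s = 2173010 - 990048 = 1182962$)
$- \frac{1919623}{Y{\left(1996,h \left(-77\right) \right)}} + \frac{s}{3196418} = - \frac{1919623}{\frac{1}{8} \cdot 1996 \left(833 - 3 \left(-77\right)\right)} + \frac{1182962}{3196418} = - \frac{1919623}{\frac{1}{8} \cdot 1996 \left(833 - -231\right)} + 1182962 \cdot \frac{1}{3196418} = - \frac{1919623}{\frac{1}{8} \cdot 1996 \left(833 + 231\right)} + \frac{591481}{1598209} = - \frac{1919623}{\frac{1}{8} \cdot 1996 \cdot 1064} + \frac{591481}{1598209} = - \frac{1919623}{265468} + \frac{591481}{1598209} = - \frac{2910939477099}{424273346812}$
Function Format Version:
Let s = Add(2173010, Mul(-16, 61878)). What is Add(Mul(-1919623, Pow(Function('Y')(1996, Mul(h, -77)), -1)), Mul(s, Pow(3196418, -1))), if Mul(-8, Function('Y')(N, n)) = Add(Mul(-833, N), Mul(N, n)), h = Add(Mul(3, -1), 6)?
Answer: Rational(-2910939477099, 424273346812) ≈ -6.8610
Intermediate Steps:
h = 3 (h = Add(-3, 6) = 3)
Function('Y')(N, n) = Add(Mul(Rational(833, 8), N), Mul(Rational(-1, 8), N, n)) (Function('Y')(N, n) = Mul(Rational(-1, 8), Add(Mul(-833, N), Mul(N, n))) = Add(Mul(Rational(833, 8), N), Mul(Rational(-1, 8), N, n)))
s = 1182962 (s = Add(2173010, -990048) = 1182962)
Add(Mul(-1919623, Pow(Function('Y')(1996, Mul(h, -77)), -1)), Mul(s, Pow(3196418, -1))) = Add(Mul(-1919623, Pow(Mul(Rational(1, 8), 1996, Add(833, Mul(-1, Mul(3, -77)))), -1)), Mul(1182962, Pow(3196418, -1))) = Add(Mul(-1919623, Pow(Mul(Rational(1, 8), 1996, Add(833, Mul(-1, -231))), -1)), Mul(1182962, Rational(1, 3196418))) = Add(Mul(-1919623, Pow(Mul(Rational(1, 8), 1996, Add(833, 231)), -1)), Rational(591481, 1598209)) = Add(Mul(-1919623, Pow(Mul(Rational(1, 8), 1996, 1064), -1)), Rational(591481, 1598209)) = Add(Mul(-1919623, Pow(265468, -1)), Rational(591481, 1598209)) = Add(Mul(-1919623, Rational(1, 265468)), Rational(591481, 1598209)) = Add(Rational(-1919623, 265468), Rational(591481, 1598209)) = Rational(-2910939477099, 424273346812)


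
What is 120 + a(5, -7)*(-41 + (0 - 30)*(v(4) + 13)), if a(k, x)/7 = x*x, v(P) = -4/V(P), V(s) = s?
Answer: -137423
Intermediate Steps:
v(P) = -4/P
a(k, x) = 7*x² (a(k, x) = 7*(x*x) = 7*x²)
120 + a(5, -7)*(-41 + (0 - 30)*(v(4) + 13)) = 120 + (7*(-7)²)*(-41 + (0 - 30)*(-4/4 + 13)) = 120 + (7*49)*(-41 - 30*(-4*¼ + 13)) = 120 + 343*(-41 - 30*(-1 + 13)) = 120 + 343*(-41 - 30*12) = 120 + 343*(-41 - 360) = 120 + 343*(-401) = 120 - 137543 = -137423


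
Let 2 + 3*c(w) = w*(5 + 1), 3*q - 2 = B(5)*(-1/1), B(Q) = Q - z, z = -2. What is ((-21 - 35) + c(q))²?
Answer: 3600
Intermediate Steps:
B(Q) = 2 + Q (B(Q) = Q - 1*(-2) = Q + 2 = 2 + Q)
q = -5/3 (q = ⅔ + ((2 + 5)*(-1/1))/3 = ⅔ + (7*(-1*1))/3 = ⅔ + (7*(-1))/3 = ⅔ + (⅓)*(-7) = ⅔ - 7/3 = -5/3 ≈ -1.6667)
c(w) = -⅔ + 2*w (c(w) = -⅔ + (w*(5 + 1))/3 = -⅔ + (w*6)/3 = -⅔ + (6*w)/3 = -⅔ + 2*w)
((-21 - 35) + c(q))² = ((-21 - 35) + (-⅔ + 2*(-5/3)))² = (-56 + (-⅔ - 10/3))² = (-56 - 4)² = (-60)² = 3600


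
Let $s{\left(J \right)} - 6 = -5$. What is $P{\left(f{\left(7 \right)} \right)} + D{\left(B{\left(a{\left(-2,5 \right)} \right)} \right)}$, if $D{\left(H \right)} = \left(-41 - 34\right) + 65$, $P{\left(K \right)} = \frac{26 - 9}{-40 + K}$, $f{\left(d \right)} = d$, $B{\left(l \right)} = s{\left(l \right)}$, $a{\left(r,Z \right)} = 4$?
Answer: $- \frac{347}{33} \approx -10.515$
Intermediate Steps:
$s{\left(J \right)} = 1$ ($s{\left(J \right)} = 6 - 5 = 1$)
$B{\left(l \right)} = 1$
$P{\left(K \right)} = \frac{17}{-40 + K}$
$D{\left(H \right)} = -10$ ($D{\left(H \right)} = -75 + 65 = -10$)
$P{\left(f{\left(7 \right)} \right)} + D{\left(B{\left(a{\left(-2,5 \right)} \right)} \right)} = \frac{17}{-40 + 7} - 10 = \frac{17}{-33} - 10 = 17 \left(- \frac{1}{33}\right) - 10 = - \frac{17}{33} - 10 = - \frac{347}{33}$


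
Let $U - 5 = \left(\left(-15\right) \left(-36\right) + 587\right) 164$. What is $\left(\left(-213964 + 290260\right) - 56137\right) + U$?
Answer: $204992$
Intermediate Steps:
$U = 184833$ ($U = 5 + \left(\left(-15\right) \left(-36\right) + 587\right) 164 = 5 + \left(540 + 587\right) 164 = 5 + 1127 \cdot 164 = 5 + 184828 = 184833$)
$\left(\left(-213964 + 290260\right) - 56137\right) + U = \left(\left(-213964 + 290260\right) - 56137\right) + 184833 = \left(76296 - 56137\right) + 184833 = 20159 + 184833 = 204992$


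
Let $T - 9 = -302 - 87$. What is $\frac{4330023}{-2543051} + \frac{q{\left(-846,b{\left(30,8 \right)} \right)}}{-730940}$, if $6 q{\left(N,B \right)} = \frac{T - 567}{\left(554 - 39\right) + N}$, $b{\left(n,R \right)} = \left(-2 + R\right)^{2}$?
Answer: $- \frac{897952373335231}{527373135444120} \approx -1.7027$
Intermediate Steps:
$T = -380$ ($T = 9 - 389 = -380$)
$q{\left(N,B \right)} = - \frac{947}{6 \left(515 + N\right)}$ ($q{\left(N,B \right)} = \frac{\left(-380 - 567\right) \frac{1}{\left(554 - 39\right) + N}}{6} = \frac{\left(-947\right) \frac{1}{515 + N}}{6} = - \frac{947}{6 \left(515 + N\right)}$)
$\frac{4330023}{-2543051} + \frac{q{\left(-846,b{\left(30,8 \right)} \right)}}{-730940} = \frac{4330023}{-2543051} + \frac{\left(-947\right) \frac{1}{3090 + 6 \left(-846\right)}}{-730940} = 4330023 \left(- \frac{1}{2543051}\right) + - \frac{947}{3090 - 5076} \left(- \frac{1}{730940}\right) = - \frac{4330023}{2543051} + - \frac{947}{-1986} \left(- \frac{1}{730940}\right) = - \frac{4330023}{2543051} + \left(-947\right) \left(- \frac{1}{1986}\right) \left(- \frac{1}{730940}\right) = - \frac{4330023}{2543051} + \frac{947}{1986} \left(- \frac{1}{730940}\right) = - \frac{4330023}{2543051} - \frac{947}{1451646840} = - \frac{897952373335231}{527373135444120}$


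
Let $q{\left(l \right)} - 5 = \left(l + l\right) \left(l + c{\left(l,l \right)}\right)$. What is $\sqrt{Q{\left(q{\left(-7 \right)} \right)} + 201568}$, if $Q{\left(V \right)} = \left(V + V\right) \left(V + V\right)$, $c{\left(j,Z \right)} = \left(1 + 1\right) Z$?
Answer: $2 \sqrt{139793} \approx 747.78$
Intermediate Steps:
$c{\left(j,Z \right)} = 2 Z$
$q{\left(l \right)} = 5 + 6 l^{2}$ ($q{\left(l \right)} = 5 + \left(l + l\right) \left(l + 2 l\right) = 5 + 2 l 3 l = 5 + 6 l^{2}$)
$Q{\left(V \right)} = 4 V^{2}$ ($Q{\left(V \right)} = 2 V 2 V = 4 V^{2}$)
$\sqrt{Q{\left(q{\left(-7 \right)} \right)} + 201568} = \sqrt{4 \left(5 + 6 \left(-7\right)^{2}\right)^{2} + 201568} = \sqrt{4 \left(5 + 6 \cdot 49\right)^{2} + 201568} = \sqrt{4 \left(5 + 294\right)^{2} + 201568} = \sqrt{4 \cdot 299^{2} + 201568} = \sqrt{4 \cdot 89401 + 201568} = \sqrt{357604 + 201568} = \sqrt{559172} = 2 \sqrt{139793}$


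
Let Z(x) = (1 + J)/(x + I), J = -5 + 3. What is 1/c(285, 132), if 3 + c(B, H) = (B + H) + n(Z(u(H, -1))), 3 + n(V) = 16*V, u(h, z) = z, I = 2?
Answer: 1/395 ≈ 0.0025316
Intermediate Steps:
J = -2
Z(x) = -1/(2 + x) (Z(x) = (1 - 2)/(x + 2) = -1/(2 + x))
n(V) = -3 + 16*V
c(B, H) = -22 + B + H (c(B, H) = -3 + ((B + H) + (-3 + 16*(-1/(2 - 1)))) = -3 + ((B + H) + (-3 + 16*(-1/1))) = -3 + ((B + H) + (-3 + 16*(-1*1))) = -3 + ((B + H) + (-3 + 16*(-1))) = -3 + ((B + H) + (-3 - 16)) = -3 + ((B + H) - 19) = -3 + (-19 + B + H) = -22 + B + H)
1/c(285, 132) = 1/(-22 + 285 + 132) = 1/395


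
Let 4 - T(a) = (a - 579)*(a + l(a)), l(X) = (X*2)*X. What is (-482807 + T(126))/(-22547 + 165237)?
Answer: 13957931/142690 ≈ 97.820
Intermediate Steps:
l(X) = 2*X² (l(X) = (2*X)*X = 2*X²)
T(a) = 4 - (-579 + a)*(a + 2*a²) (T(a) = 4 - (a - 579)*(a + 2*a²) = 4 - (-579 + a)*(a + 2*a²))
(-482807 + T(126))/(-22547 + 165237) = (-482807 + (4 - 2*126³ + 579*126 + 1157*126²))/(-22547 + 165237) = (-482807 + (4 - 2*2000376 + 72954 + 1157*15876))/142690 = (-482807 + (4 - 4000752 + 72954 + 18368532))*(1/142690) = (-482807 + 14440738)*(1/142690) = 13957931*(1/142690) = 13957931/142690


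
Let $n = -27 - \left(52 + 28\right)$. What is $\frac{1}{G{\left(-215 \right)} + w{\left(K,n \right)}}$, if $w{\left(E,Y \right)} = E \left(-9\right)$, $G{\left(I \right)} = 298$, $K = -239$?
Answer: $\frac{1}{2449} \approx 0.00040833$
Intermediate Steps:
$n = -107$ ($n = -27 - 80 = -107$)
$w{\left(E,Y \right)} = - 9 E$
$\frac{1}{G{\left(-215 \right)} + w{\left(K,n \right)}} = \frac{1}{298 - -2151} = \frac{1}{298 + 2151} = \frac{1}{2449}$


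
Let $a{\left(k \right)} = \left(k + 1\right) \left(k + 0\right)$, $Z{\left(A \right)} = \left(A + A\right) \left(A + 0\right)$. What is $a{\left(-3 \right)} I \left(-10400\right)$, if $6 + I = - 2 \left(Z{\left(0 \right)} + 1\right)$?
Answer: $499200$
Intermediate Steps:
$Z{\left(A \right)} = 2 A^{2}$ ($Z{\left(A \right)} = 2 A A = 2 A^{2}$)
$a{\left(k \right)} = k \left(1 + k\right)$ ($a{\left(k \right)} = \left(1 + k\right) k = k \left(1 + k\right)$)
$I = -8$ ($I = -6 - 2 \left(2 \cdot 0^{2} + 1\right) = -6 - 2 \left(2 \cdot 0 + 1\right) = -6 - 2 \left(0 + 1\right) = -6 - 2 = -8$)
$a{\left(-3 \right)} I \left(-10400\right) = - 3 \left(1 - 3\right) \left(-8\right) \left(-10400\right) = \left(-3\right) \left(-2\right) \left(-8\right) \left(-10400\right) = 6 \left(-8\right) \left(-10400\right) = \left(-48\right) \left(-10400\right) = 499200$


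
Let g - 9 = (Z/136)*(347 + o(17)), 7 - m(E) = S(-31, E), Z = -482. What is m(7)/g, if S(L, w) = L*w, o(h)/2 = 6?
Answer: -15232/85907 ≈ -0.17731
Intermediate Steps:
o(h) = 12 (o(h) = 2*6 = 12)
m(E) = 7 + 31*E (m(E) = 7 - (-31)*E = 7 + 31*E)
g = -85907/68 (g = 9 + (-482/136)*(347 + 12) = 9 - 482*1/136*359 = 9 - 241/68*359 = 9 - 86519/68 = -85907/68 ≈ -1263.3)
m(7)/g = (7 + 31*7)/(-85907/68) = (7 + 217)*(-68/85907) = 224*(-68/85907) = -15232/85907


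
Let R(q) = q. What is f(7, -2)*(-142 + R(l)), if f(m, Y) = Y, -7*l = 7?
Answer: 286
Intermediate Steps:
l = -1 (l = -1/7*7 = -1)
f(7, -2)*(-142 + R(l)) = -2*(-142 - 1) = -2*(-143) = 286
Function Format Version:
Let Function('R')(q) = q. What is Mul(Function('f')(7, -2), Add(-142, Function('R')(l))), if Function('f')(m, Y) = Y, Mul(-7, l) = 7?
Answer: 286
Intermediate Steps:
l = -1 (l = Mul(Rational(-1, 7), 7) = -1)
Mul(Function('f')(7, -2), Add(-142, Function('R')(l))) = Mul(-2, Add(-142, -1)) = Mul(-2, -143) = 286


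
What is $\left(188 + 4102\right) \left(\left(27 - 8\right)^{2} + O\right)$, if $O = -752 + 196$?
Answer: $-836550$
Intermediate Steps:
$O = -556$
$\left(188 + 4102\right) \left(\left(27 - 8\right)^{2} + O\right) = \left(188 + 4102\right) \left(\left(27 - 8\right)^{2} - 556\right) = 4290 \left(19^{2} - 556\right) = 4290 \left(361 - 556\right) = 4290 \left(-195\right) = -836550$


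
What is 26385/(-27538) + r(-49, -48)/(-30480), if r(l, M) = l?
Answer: -401432719/419679120 ≈ -0.95652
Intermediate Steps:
26385/(-27538) + r(-49, -48)/(-30480) = 26385/(-27538) - 49/(-30480) = 26385*(-1/27538) - 49*(-1/30480) = -26385/27538 + 49/30480 = -401432719/419679120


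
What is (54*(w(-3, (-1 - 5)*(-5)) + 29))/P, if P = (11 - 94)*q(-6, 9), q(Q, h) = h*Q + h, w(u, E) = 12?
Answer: 246/415 ≈ 0.59277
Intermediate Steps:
q(Q, h) = h + Q*h (q(Q, h) = Q*h + h = h + Q*h)
P = 3735 (P = (11 - 94)*(9*(1 - 6)) = -747*(-5) = -83*(-45) = 3735)
(54*(w(-3, (-1 - 5)*(-5)) + 29))/P = (54*(12 + 29))/3735 = (54*41)*(1/3735) = 2214*(1/3735) = 246/415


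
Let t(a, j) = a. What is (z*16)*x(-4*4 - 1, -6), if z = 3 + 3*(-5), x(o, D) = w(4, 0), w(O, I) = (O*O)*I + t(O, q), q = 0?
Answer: -768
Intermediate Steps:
w(O, I) = O + I*O² (w(O, I) = (O*O)*I + O = O²*I + O = I*O² + O = O + I*O²)
x(o, D) = 4 (x(o, D) = 4*(1 + 0*4) = 4*(1 + 0) = 4*1 = 4)
z = -12 (z = 3 - 15 = -12)
(z*16)*x(-4*4 - 1, -6) = -12*16*4 = -192*4 = -768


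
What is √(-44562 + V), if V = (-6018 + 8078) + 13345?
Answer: I*√29157 ≈ 170.75*I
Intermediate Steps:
V = 15405 (V = 2060 + 13345 = 15405)
√(-44562 + V) = √(-44562 + 15405) = √(-29157) = I*√29157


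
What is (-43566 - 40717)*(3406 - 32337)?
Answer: 2438391473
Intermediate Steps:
(-43566 - 40717)*(3406 - 32337) = -84283*(-28931) = 2438391473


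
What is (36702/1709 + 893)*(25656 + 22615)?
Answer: 75439801369/1709 ≈ 4.4143e+7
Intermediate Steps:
(36702/1709 + 893)*(25656 + 22615) = (36702*(1/1709) + 893)*48271 = (36702/1709 + 893)*48271 = (1562839/1709)*48271 = 75439801369/1709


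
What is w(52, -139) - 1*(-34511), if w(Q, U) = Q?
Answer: 34563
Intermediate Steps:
w(52, -139) - 1*(-34511) = 52 - 1*(-34511) = 52 + 34511 = 34563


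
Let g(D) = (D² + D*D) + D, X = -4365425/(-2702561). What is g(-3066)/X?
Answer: 50801784971406/4365425 ≈ 1.1637e+7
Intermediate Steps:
X = 4365425/2702561 (X = -4365425*(-1/2702561) = 4365425/2702561 ≈ 1.6153)
g(D) = D + 2*D² (g(D) = (D² + D²) + D = 2*D² + D = D + 2*D²)
g(-3066)/X = (-3066*(1 + 2*(-3066)))/(4365425/2702561) = -3066*(1 - 6132)*(2702561/4365425) = -3066*(-6131)*(2702561/4365425) = 18797646*(2702561/4365425) = 50801784971406/4365425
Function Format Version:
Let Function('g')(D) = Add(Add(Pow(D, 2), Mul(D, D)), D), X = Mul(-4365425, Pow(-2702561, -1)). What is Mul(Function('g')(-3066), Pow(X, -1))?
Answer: Rational(50801784971406, 4365425) ≈ 1.1637e+7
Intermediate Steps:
X = Rational(4365425, 2702561) (X = Mul(-4365425, Rational(-1, 2702561)) = Rational(4365425, 2702561) ≈ 1.6153)
Function('g')(D) = Add(D, Mul(2, Pow(D, 2))) (Function('g')(D) = Add(Add(Pow(D, 2), Pow(D, 2)), D) = Add(Mul(2, Pow(D, 2)), D) = Add(D, Mul(2, Pow(D, 2))))
Mul(Function('g')(-3066), Pow(X, -1)) = Mul(Mul(-3066, Add(1, Mul(2, -3066))), Pow(Rational(4365425, 2702561), -1)) = Mul(Mul(-3066, Add(1, -6132)), Rational(2702561, 4365425)) = Mul(Mul(-3066, -6131), Rational(2702561, 4365425)) = Mul(18797646, Rational(2702561, 4365425)) = Rational(50801784971406, 4365425)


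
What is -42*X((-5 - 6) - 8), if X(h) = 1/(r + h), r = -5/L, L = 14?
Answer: 588/271 ≈ 2.1697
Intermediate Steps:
r = -5/14 ≈ -0.35714
X(h) = 1/(-5/14 + h)
-42*X((-5 - 6) - 8) = -588/(-5 + 14*((-5 - 6) - 8)) = -588/(-5 + 14*(-11 - 8)) = -588/(-5 + 14*(-19)) = -588/(-5 - 266) = -588/(-271) = -588*(-1)/271 = -42*(-14/271) = 588/271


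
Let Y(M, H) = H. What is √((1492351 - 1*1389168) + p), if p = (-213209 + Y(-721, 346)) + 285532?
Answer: 2*√43963 ≈ 419.35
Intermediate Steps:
p = 72669 (p = (-213209 + 346) + 285532 = -212863 + 285532 = 72669)
√((1492351 - 1*1389168) + p) = √((1492351 - 1*1389168) + 72669) = √((1492351 - 1389168) + 72669) = √(103183 + 72669) = √175852 = 2*√43963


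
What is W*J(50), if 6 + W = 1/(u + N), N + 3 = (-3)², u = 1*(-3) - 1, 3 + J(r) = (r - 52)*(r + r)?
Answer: 2233/2 ≈ 1116.5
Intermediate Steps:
J(r) = -3 + 2*r*(-52 + r) (J(r) = -3 + (r - 52)*(r + r) = -3 + (-52 + r)*(2*r) = -3 + 2*r*(-52 + r))
u = -4 (u = -3 - 1 = -4)
N = 6 (N = -3 + (-3)² = -3 + 9 = 6)
W = -11/2 (W = -6 + 1/(-4 + 6) = -6 + 1/2 = -6 + ½ = -11/2 ≈ -5.5000)
W*J(50) = -11*(-3 - 104*50 + 2*50²)/2 = -11*(-3 - 5200 + 2*2500)/2 = -11*(-3 - 5200 + 5000)/2 = -11/2*(-203) = 2233/2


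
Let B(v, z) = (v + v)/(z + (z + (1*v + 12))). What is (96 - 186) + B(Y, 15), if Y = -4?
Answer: -1714/19 ≈ -90.211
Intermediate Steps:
B(v, z) = 2*v/(12 + v + 2*z) (B(v, z) = (2*v)/(z + (z + (v + 12))) = (2*v)/(z + (z + (12 + v))) = (2*v)/(z + (12 + v + z)) = (2*v)/(12 + v + 2*z) = 2*v/(12 + v + 2*z))
(96 - 186) + B(Y, 15) = (96 - 186) + 2*(-4)/(12 - 4 + 2*15) = -90 + 2*(-4)/(12 - 4 + 30) = -90 + 2*(-4)/38 = -90 + 2*(-4)*(1/38) = -90 - 4/19 = -1714/19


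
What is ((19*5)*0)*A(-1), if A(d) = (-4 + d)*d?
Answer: 0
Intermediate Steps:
A(d) = d*(-4 + d)
((19*5)*0)*A(-1) = ((19*5)*0)*(-(-4 - 1)) = (95*0)*(-1*(-5)) = 0*5 = 0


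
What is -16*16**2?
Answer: -4096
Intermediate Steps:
-16*16**2 = -16*256 = -4096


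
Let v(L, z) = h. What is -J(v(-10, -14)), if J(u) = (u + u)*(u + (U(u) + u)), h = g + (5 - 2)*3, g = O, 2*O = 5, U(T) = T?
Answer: -1587/2 ≈ -793.50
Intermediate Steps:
O = 5/2 (O = (½)*5 = 5/2 ≈ 2.5000)
g = 5/2 ≈ 2.5000
h = 23/2 (h = 5/2 + (5 - 2)*3 = 5/2 + 3*3 = 5/2 + 9 = 23/2 ≈ 11.500)
v(L, z) = 23/2
J(u) = 6*u² (J(u) = (u + u)*(u + (u + u)) = (2*u)*(u + 2*u) = (2*u)*(3*u) = 6*u²)
-J(v(-10, -14)) = -6*(23/2)² = -6*529/4 = -1*1587/2 = -1587/2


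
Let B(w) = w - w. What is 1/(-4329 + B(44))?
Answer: -1/4329 ≈ -0.00023100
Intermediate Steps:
B(w) = 0
1/(-4329 + B(44)) = 1/(-4329 + 0) = 1/(-4329) = -1/4329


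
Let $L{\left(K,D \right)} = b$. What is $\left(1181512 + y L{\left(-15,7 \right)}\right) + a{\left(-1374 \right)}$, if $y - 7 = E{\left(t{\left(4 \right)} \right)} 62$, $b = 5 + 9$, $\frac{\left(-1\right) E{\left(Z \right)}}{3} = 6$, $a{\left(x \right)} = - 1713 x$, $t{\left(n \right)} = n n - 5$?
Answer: $3519648$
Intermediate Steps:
$t{\left(n \right)} = -5 + n^{2}$ ($t{\left(n \right)} = n^{2} - 5 = -5 + n^{2}$)
$E{\left(Z \right)} = -18$ ($E{\left(Z \right)} = \left(-3\right) 6 = -18$)
$b = 14$
$L{\left(K,D \right)} = 14$
$y = -1109$ ($y = 7 - 1116 = -1109$)
$\left(1181512 + y L{\left(-15,7 \right)}\right) + a{\left(-1374 \right)} = \left(1181512 - 15526\right) - -2353662 = \left(1181512 - 15526\right) + 2353662 = 1165986 + 2353662 = 3519648$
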